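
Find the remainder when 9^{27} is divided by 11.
By Fermat: 9^{10} ≡ 1 (mod 11). 27 = 2×10 + 7. So 9^{27} ≡ 9^{7} ≡ 4 (mod 11)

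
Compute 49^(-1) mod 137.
Since 137 is prime, by Fermat 49^(-1) ≡ 49^{135} ≡ 14 mod 137. Verify: 49 × 14 = 686 ≡ 1 mod 137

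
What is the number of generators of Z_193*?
There are φ(193-1) = φ(192) = 64 primitive roots modulo 193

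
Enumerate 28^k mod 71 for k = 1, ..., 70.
28^1, 28^2, ..., 28^{70} mod 71: [28, 3, 13, 9, 39, 27, 46, 10, 67, 30, 59, 19, 35, 57, 34, 29, 31, 16, 22, 48, 66, 2, 56, 6, 26, 18, 7, 54, 21, 20, 63, 60, 47, 38, 70, 43, 68, 58, 62, 32, 44, 25, 61, 4, 41, 12, 52, 36, 14, 37, 42, 40, 55, 49, 23, 5, 69, 15, 65, 45, 53, 64, 17, 50, 51, 8, 11, 24, 33, 1]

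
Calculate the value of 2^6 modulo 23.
By repeated squaring mod 23: 2^{1}≡2, 2^{2}≡4, 2^{4}≡16. Then 2^{6} = 2^{4+2} ≡ 16 × 4 ≡ 18 mod 23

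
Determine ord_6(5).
Powers of 5 mod 6: 5^1≡5, 5^2≡1. ord_6(5) = 2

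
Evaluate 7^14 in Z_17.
By repeated squaring mod 17: 7^{1}≡7, 7^{2}≡15, 7^{4}≡4, 7^{8}≡16. Then 7^{14} = 7^{8+4+2} ≡ 16 × 4 × 15 ≡ 8 mod 17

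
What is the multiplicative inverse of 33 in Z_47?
Since 47 is prime, by Fermat 33^(-1) ≡ 33^{45} ≡ 10 mod 47. Verify: 33 × 10 = 330 ≡ 1 mod 47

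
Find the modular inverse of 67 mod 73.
Since 73 is prime, by Fermat 67^(-1) ≡ 67^{71} ≡ 12 (mod 73). Verify: 67 × 12 = 804 ≡ 1 (mod 73)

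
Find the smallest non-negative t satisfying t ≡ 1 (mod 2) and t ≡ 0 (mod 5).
M = 2 × 5 = 10. M₁ = 5, y₁ ≡ 1 (mod 2). M₂ = 2, y₂ ≡ 3 (mod 5). t = 1×5×1 + 0×2×3 ≡ 5 (mod 10)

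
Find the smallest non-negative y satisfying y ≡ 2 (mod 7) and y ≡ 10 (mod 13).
M = 7 × 13 = 91. M₁ = 13, y₁ ≡ 6 (mod 7). M₂ = 7, y₂ ≡ 2 (mod 13). y = 2×13×6 + 10×7×2 ≡ 23 (mod 91)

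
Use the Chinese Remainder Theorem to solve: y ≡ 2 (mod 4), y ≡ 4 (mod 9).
M = 4 × 9 = 36. M₁ = 9, y₁ ≡ 1 (mod 4). M₂ = 4, y₂ ≡ 7 (mod 9). y = 2×9×1 + 4×4×7 ≡ 22 (mod 36)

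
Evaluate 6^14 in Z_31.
By repeated squaring (mod 31): 6^{1}≡6, 6^{2}≡5, 6^{4}≡25, 6^{8}≡5. Then 6^{14} = 6^{8+4+2} ≡ 5 × 25 × 5 ≡ 5 (mod 31)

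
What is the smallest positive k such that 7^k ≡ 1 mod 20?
Powers of 7 mod 20: 7^1≡7, 7^2≡9, 7^3≡3, 7^4≡1. Order = 4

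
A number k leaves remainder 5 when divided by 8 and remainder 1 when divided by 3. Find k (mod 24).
M = 8 × 3 = 24. M₁ = 3, y₁ ≡ 3 (mod 8). M₂ = 8, y₂ ≡ 2 (mod 3). k = 5×3×3 + 1×8×2 ≡ 13 (mod 24)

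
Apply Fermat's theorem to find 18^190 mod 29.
By Fermat: 18^{28} ≡ 1 mod 29. 190 ≡ 22 mod 28. So 18^{190} ≡ 18^{22} ≡ 13 mod 29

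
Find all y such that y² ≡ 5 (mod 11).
The square roots of 5 mod 11 are 4 and 7. Verify: 4² = 16 ≡ 5 (mod 11)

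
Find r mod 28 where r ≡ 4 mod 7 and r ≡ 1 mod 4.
M = 7 × 4 = 28. M₁ = 4, y₁ ≡ 2 mod 7. M₂ = 7, y₂ ≡ 3 mod 4. r = 4×4×2 + 1×7×3 ≡ 25 mod 28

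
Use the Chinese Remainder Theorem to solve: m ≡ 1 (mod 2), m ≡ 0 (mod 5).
M = 2 × 5 = 10. M₁ = 5, y₁ ≡ 1 (mod 2). M₂ = 2, y₂ ≡ 3 (mod 5). m = 1×5×1 + 0×2×3 ≡ 5 (mod 10)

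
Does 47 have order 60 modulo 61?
47^{3} ≡ 1 (mod 61) and 3 < 60, so ord_61(47) = 3 ≠ 60 and 47 is not a primitive root.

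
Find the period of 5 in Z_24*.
Powers of 5 mod 24: 5^1≡5, 5^2≡1. So the order of 5 is 2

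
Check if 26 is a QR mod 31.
By Euler's criterion: 26^{15} ≡ 30 (mod 31). Since this equals -1 (≡ 30), 26 is not a QR.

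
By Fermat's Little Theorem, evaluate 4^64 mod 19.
By Fermat: 4^{18} ≡ 1 mod 19. 64 = 3×18 + 10. So 4^{64} ≡ 4^{10} ≡ 4 mod 19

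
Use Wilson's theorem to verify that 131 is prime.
(130)! mod 131 = 130. Since this equals -1 (mod 131), Wilson confirms 131 is prime.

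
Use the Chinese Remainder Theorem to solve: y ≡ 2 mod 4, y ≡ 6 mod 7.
M = 4 × 7 = 28. M₁ = 7, y₁ ≡ 3 mod 4. M₂ = 4, y₂ ≡ 2 mod 7. y = 2×7×3 + 6×4×2 ≡ 6 mod 28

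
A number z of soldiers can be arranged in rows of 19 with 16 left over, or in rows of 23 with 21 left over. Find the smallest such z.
M = 19 × 23 = 437. M₁ = 23, y₁ ≡ 5 (mod 19). M₂ = 19, y₂ ≡ 17 (mod 23). z = 16×23×5 + 21×19×17 ≡ 320 (mod 437)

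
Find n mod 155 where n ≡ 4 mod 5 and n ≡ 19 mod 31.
M = 5 × 31 = 155. M₁ = 31, y₁ ≡ 1 mod 5. M₂ = 5, y₂ ≡ 25 mod 31. n = 4×31×1 + 19×5×25 ≡ 19 mod 155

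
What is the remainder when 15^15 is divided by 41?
By repeated squaring mod 41: 15^{1}≡15, 15^{2}≡20, 15^{4}≡31, 15^{8}≡18. Then 15^{15} = 15^{8+4+2+1} ≡ 18 × 31 × 20 × 15 ≡ 38 mod 41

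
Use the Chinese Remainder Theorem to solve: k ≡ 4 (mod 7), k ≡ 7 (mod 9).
M = 7 × 9 = 63. M₁ = 9, y₁ ≡ 4 (mod 7). M₂ = 7, y₂ ≡ 4 (mod 9). k = 4×9×4 + 7×7×4 ≡ 25 (mod 63)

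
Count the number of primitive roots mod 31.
There are φ(31-1) = φ(30) = 8 primitive roots modulo 31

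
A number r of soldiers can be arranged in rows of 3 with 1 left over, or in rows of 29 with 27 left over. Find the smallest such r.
M = 3 × 29 = 87. M₁ = 29, y₁ ≡ 2 (mod 3). M₂ = 3, y₂ ≡ 10 (mod 29). r = 1×29×2 + 27×3×10 ≡ 85 (mod 87)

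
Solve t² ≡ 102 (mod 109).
The square roots of 102 mod 109 are 59 and 50. Verify: 59² = 3481 ≡ 102 (mod 109)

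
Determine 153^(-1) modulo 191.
Since 191 is prime, by Fermat 153^(-1) ≡ 153^{189} ≡ 5 (mod 191). Verify: 153 × 5 = 765 ≡ 1 (mod 191)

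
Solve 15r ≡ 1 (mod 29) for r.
Since 29 is prime, by Fermat 15^(-1) ≡ 15^{27} ≡ 2 (mod 29). Verify: 15 × 2 = 30 ≡ 1 (mod 29)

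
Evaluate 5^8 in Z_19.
By repeated squaring mod 19: 5^{1}≡5, 5^{2}≡6, 5^{4}≡17, 5^{8}≡4. So 5^{8} ≡ 4 mod 19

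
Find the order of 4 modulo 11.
Powers of 4 mod 11: 4^1≡4, 4^2≡5, 4^3≡9, 4^4≡3, 4^5≡1. ord_11(4) = 5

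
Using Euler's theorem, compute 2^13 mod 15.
By Euler: 2^{8} ≡ 1 (mod 15) since gcd(2, 15) = 1. 13 = 1×8 + 5. So 2^{13} ≡ 2^{5} ≡ 2 (mod 15)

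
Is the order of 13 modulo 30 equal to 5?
Powers of 13 mod 30: 13^1≡13, 13^2≡19, 13^3≡7, 13^4≡1. Already 13^4≡1, so the order is 4 < 5. No, the actual order is 4.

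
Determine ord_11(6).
Powers of 6 mod 11: 6^1≡6, 6^2≡3, 6^3≡7, 6^4≡9, 6^5≡10, 6^6≡5, 6^7≡8, 6^8≡4, 6^9≡2, 6^10≡1. ord_11(6) = 10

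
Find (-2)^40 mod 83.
By repeated squaring mod 83: (-2)^{1}≡81, (-2)^{2}≡4, (-2)^{4}≡16, (-2)^{8}≡7, (-2)^{16}≡49, (-2)^{32}≡77. Then (-2)^{40} = (-2)^{32+8} ≡ 77 × 7 ≡ 41 mod 83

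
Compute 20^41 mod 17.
Using Fermat: 20^{16} ≡ 1 (mod 17). 41 ≡ 9 (mod 16). So 20^{41} ≡ 20^{9} ≡ 14 (mod 17)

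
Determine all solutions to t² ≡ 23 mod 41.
The square roots of 23 mod 41 are 33 and 8. Verify: 33² = 1089 ≡ 23 mod 41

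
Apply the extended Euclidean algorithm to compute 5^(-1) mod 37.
Extended GCD: 5(15) + 37(-2) = 1. So 5^(-1) ≡ 15 mod 37. Verify: 5 × 15 = 75 ≡ 1 mod 37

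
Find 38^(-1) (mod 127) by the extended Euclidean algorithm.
Extended GCD: 38(-10) + 127(3) = 1. So 38^(-1) ≡ -10 ≡ 117 (mod 127). Verify: 38 × 117 = 4446 ≡ 1 (mod 127)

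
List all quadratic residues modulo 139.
QRs mod 139: {1, 4, 5, 6, 7, 9, 11, 13, 16, 20, 24, 25, 28, 29, 30, 31, 34, 35, 36, 37, 38, 41, 42, 44, 45, 46, 47, 49, 51, 52, 54, 55, 57, 63, 64, 65, 66, 67, 69, 71, 77, 78, 79, 80, 81, 83, 86, 89, 91, 96, 99, 100, 106, 107, 112, 113, 116, 117, 118, 120, 121, 122, 124, 125, 127, 129, 131, 136, 137}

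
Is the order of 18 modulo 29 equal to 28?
Powers of 18 mod 29: 18^1≡18, 18^2≡5, 18^3≡3, 18^4≡25, 18^5≡15, 18^6≡9, 18^7≡17, 18^8≡16, 18^9≡27, 18^10≡22, 18^11≡19, 18^12≡23, 18^13≡8, 18^14≡28, 18^15≡11, 18^16≡24, 18^17≡26, 18^18≡4, 18^19≡14, 18^20≡20, 18^21≡12, 18^22≡13, 18^23≡2, 18^24≡7, 18^25≡10, 18^26≡6, 18^27≡21, 18^28≡1. First k with 18^k≡1 is k=28. Yes, ord_29(18) = 28.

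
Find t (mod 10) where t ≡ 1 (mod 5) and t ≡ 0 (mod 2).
M = 5 × 2 = 10. M₁ = 2, y₁ ≡ 3 (mod 5). M₂ = 5, y₂ ≡ 1 (mod 2). t = 1×2×3 + 0×5×1 ≡ 6 (mod 10)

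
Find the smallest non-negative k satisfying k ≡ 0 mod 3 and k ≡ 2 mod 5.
M = 3 × 5 = 15. M₁ = 5, y₁ ≡ 2 mod 3. M₂ = 3, y₂ ≡ 2 mod 5. k = 0×5×2 + 2×3×2 ≡ 12 mod 15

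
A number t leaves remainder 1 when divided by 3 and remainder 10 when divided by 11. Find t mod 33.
M = 3 × 11 = 33. M₁ = 11, y₁ ≡ 2 mod 3. M₂ = 3, y₂ ≡ 4 mod 11. t = 1×11×2 + 10×3×4 ≡ 10 mod 33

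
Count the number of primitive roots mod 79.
Number of primitive roots mod 79 = φ(p-1) = φ(78) = 24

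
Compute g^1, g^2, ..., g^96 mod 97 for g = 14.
14^1, 14^2, ..., 14^{96} mod 97: [14, 2, 28, 4, 56, 8, 15, 16, 30, 32, 60, 64, 23, 31, 46, 62, 92, 27, 87, 54, 77, 11, 57, 22, 17, 44, 34, 88, 68, 79, 39, 61, 78, 25, 59, 50, 21, 3, 42, 6, 84, 12, 71, 24, 45, 48, 90, 96, 83, 95, 69, 93, 41, 89, 82, 81, 67, 65, 37, 33, 74, 66, 51, 35, 5, 70, 10, 43, 20, 86, 40, 75, 80, 53, 63, 9, 29, 18, 58, 36, 19, 72, 38, 47, 76, 94, 55, 91, 13, 85, 26, 73, 52, 49, 7, 1]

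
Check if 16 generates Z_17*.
16^{2} ≡ 1 mod 17 and 2 < 16, so ord_17(16) = 2 ≠ 16 and 16 is not a primitive root.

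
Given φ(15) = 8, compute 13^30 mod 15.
By Euler: 13^{8} ≡ 1 mod 15 since gcd(13, 15) = 1. 30 = 3×8 + 6. So 13^{30} ≡ 13^{6} ≡ 4 mod 15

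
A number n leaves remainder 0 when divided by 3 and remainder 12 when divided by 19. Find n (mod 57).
M = 3 × 19 = 57. M₁ = 19, y₁ ≡ 1 (mod 3). M₂ = 3, y₂ ≡ 13 (mod 19). n = 0×19×1 + 12×3×13 ≡ 12 (mod 57)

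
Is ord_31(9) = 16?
Powers of 9 mod 31: 9^1≡9, 9^2≡19, 9^3≡16, 9^4≡20, 9^5≡25, 9^6≡8, 9^7≡10, 9^8≡28, 9^9≡4, 9^10≡5, 9^11≡14, 9^12≡2, 9^13≡18, 9^14≡7, 9^15≡1. Already 9^15≡1, so the order is 15 < 16. No, the actual order is 15.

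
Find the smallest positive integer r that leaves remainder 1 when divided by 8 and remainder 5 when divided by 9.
M = 8 × 9 = 72. M₁ = 9, y₁ ≡ 1 mod 8. M₂ = 8, y₂ ≡ 8 mod 9. r = 1×9×1 + 5×8×8 ≡ 41 mod 72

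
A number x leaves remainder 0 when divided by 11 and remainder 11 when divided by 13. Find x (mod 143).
M = 11 × 13 = 143. M₁ = 13, y₁ ≡ 6 (mod 11). M₂ = 11, y₂ ≡ 6 (mod 13). x = 0×13×6 + 11×11×6 ≡ 11 (mod 143)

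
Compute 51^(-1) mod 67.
Since 67 is prime, by Fermat 51^(-1) ≡ 51^{65} ≡ 46 mod 67. Verify: 51 × 46 = 2346 ≡ 1 mod 67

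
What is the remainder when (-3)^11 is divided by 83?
By repeated squaring mod 83: (-3)^{1}≡80, (-3)^{2}≡9, (-3)^{4}≡81, (-3)^{8}≡4. Then (-3)^{11} = (-3)^{8+2+1} ≡ 4 × 9 × 80 ≡ 58 mod 83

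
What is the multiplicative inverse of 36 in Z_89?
Since 89 is prime, by Fermat 36^(-1) ≡ 36^{87} ≡ 47 mod 89. Verify: 36 × 47 = 1692 ≡ 1 mod 89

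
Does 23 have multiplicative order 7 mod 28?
Powers of 23 mod 28: 23^1≡23, 23^2≡25, 23^3≡15, 23^4≡9, 23^5≡11, 23^6≡1. Already 23^6≡1, so the order is 6 < 7. No, the actual order is 6.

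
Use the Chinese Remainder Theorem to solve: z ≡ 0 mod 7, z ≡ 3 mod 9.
M = 7 × 9 = 63. M₁ = 9, y₁ ≡ 4 mod 7. M₂ = 7, y₂ ≡ 4 mod 9. z = 0×9×4 + 3×7×4 ≡ 21 mod 63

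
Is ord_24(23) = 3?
Powers of 23 mod 24: 23^1≡23, 23^2≡1. Already 23^2≡1, so the order is 2 < 3. No, the actual order is 2.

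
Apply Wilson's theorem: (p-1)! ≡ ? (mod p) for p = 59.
By Wilson's theorem, (58)! ≡ -1 ≡ 58 mod 59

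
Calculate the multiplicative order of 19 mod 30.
Powers of 19 mod 30: 19^1≡19, 19^2≡1. ord_30(19) = 2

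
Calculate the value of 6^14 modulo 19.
By repeated squaring mod 19: 6^{1}≡6, 6^{2}≡17, 6^{4}≡4, 6^{8}≡16. Then 6^{14} = 6^{8+4+2} ≡ 16 × 4 × 17 ≡ 5 mod 19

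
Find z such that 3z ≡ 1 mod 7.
Since 7 is prime, by Fermat 3^(-1) ≡ 3^{5} ≡ 5 mod 7. Verify: 3 × 5 = 15 ≡ 1 mod 7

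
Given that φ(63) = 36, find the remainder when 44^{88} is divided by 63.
By Euler: 44^{36} ≡ 1 (mod 63) since gcd(44, 63) = 1. 88 = 2×36 + 16. So 44^{88} ≡ 44^{16} ≡ 37 (mod 63)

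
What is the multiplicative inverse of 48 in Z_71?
Since 71 is prime, by Fermat 48^(-1) ≡ 48^{69} ≡ 37 mod 71. Verify: 48 × 37 = 1776 ≡ 1 mod 71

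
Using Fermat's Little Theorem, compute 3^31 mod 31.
By Fermat: 3^{30} ≡ 1 mod 31. So 3^{31} = 3^{30} · 3^{1} ≡ 3^{1} ≡ 3 mod 31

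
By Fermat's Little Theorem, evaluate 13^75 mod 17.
By Fermat: 13^{16} ≡ 1 mod 17. 75 = 4×16 + 11. So 13^{75} ≡ 13^{11} ≡ 4 mod 17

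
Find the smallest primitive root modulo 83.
g = 2. Powers: [2, 4, 8, 16, 32, 64, 45, 7, ...] generates all 82 non-zero residues.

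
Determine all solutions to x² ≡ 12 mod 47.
The square roots of 12 mod 47 are 24 and 23. Verify: 24² = 576 ≡ 12 mod 47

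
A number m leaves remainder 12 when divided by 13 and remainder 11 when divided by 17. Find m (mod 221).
M = 13 × 17 = 221. M₁ = 17, y₁ ≡ 10 (mod 13). M₂ = 13, y₂ ≡ 4 (mod 17). m = 12×17×10 + 11×13×4 ≡ 181 (mod 221)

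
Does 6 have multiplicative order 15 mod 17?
Powers of 6 mod 17: 6^1≡6, 6^2≡2, 6^3≡12, 6^4≡4, 6^5≡7, 6^6≡8, 6^7≡14, 6^8≡16, 6^9≡11, 6^10≡15, 6^11≡5, 6^12≡13, 6^13≡10, 6^14≡9, 6^15≡3, 6^16≡1. 6^15≡3≢1, so ord ≠ 15. No, the actual order is 16.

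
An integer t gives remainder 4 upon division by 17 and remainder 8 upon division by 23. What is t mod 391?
M = 17 × 23 = 391. M₁ = 23, y₁ ≡ 3 mod 17. M₂ = 17, y₂ ≡ 19 mod 23. t = 4×23×3 + 8×17×19 ≡ 123 mod 391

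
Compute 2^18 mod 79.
By repeated squaring mod 79: 2^{1}≡2, 2^{2}≡4, 2^{4}≡16, 2^{8}≡19, 2^{16}≡45. Then 2^{18} = 2^{16+2} ≡ 45 × 4 ≡ 22 mod 79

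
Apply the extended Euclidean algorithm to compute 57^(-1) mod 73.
Extended GCD: 57(-32) + 73(25) = 1. So 57^(-1) ≡ -32 ≡ 41 (mod 73). Verify: 57 × 41 = 2337 ≡ 1 (mod 73)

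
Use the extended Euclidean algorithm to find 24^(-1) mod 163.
Extended GCD: 24(34) + 163(-5) = 1. So 24^(-1) ≡ 34 (mod 163). Verify: 24 × 34 = 816 ≡ 1 (mod 163)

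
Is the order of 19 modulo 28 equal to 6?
Powers of 19 mod 28: 19^1≡19, 19^2≡25, 19^3≡27, 19^4≡9, 19^5≡3, 19^6≡1. First k with 19^k≡1 is k=6. Yes, ord_28(19) = 6.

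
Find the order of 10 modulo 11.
Powers of 10 mod 11: 10^1≡10, 10^2≡1. ord_11(10) = 2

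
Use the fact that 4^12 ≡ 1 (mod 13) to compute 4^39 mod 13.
By Fermat: 4^{12} ≡ 1 (mod 13). 39 = 3×12 + 3. So 4^{39} ≡ 4^{3} ≡ 12 (mod 13)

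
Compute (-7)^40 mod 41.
Using Fermat: (-7)^{40} ≡ 1 mod 41. 40 ≡ 0 mod 40. So (-7)^{40} ≡ (-7)^{0} ≡ 1 mod 41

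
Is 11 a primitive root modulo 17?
ord_17(11) divides 16. For each prime q|16: 11^{8}≡16, none ≡ 1. So 11 has order 16 and is a primitive root mod 17.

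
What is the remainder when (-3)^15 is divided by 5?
Using Fermat: (-3)^{4} ≡ 1 (mod 5). 15 ≡ 3 (mod 4). So (-3)^{15} ≡ (-3)^{3} ≡ 3 (mod 5)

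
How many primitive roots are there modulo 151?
A prime p has φ(p-1) primitive roots; here φ(150) = 40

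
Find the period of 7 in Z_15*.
Powers of 7 mod 15: 7^1≡7, 7^2≡4, 7^3≡13, 7^4≡1. So the order of 7 is 4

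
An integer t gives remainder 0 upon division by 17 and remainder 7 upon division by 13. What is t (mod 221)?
M = 17 × 13 = 221. M₁ = 13, y₁ ≡ 4 (mod 17). M₂ = 17, y₂ ≡ 10 (mod 13). t = 0×13×4 + 7×17×10 ≡ 85 (mod 221)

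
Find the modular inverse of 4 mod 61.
Since 61 is prime, by Fermat 4^(-1) ≡ 4^{59} ≡ 46 mod 61. Verify: 4 × 46 = 184 ≡ 1 mod 61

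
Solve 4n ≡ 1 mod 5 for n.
Since 5 is prime, by Fermat 4^(-1) ≡ 4^{3} ≡ 4 mod 5. Verify: 4 × 4 = 16 ≡ 1 mod 5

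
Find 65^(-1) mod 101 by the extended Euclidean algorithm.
Extended GCD: 65(14) + 101(-9) = 1. So 65^(-1) ≡ 14 mod 101. Verify: 65 × 14 = 910 ≡ 1 mod 101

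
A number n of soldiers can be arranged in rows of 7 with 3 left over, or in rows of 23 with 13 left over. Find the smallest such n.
M = 7 × 23 = 161. M₁ = 23, y₁ ≡ 4 mod 7. M₂ = 7, y₂ ≡ 10 mod 23. n = 3×23×4 + 13×7×10 ≡ 59 mod 161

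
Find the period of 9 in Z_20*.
Powers of 9 mod 20: 9^1≡9, 9^2≡1. Order = 2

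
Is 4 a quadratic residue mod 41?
By Euler's criterion: 4^{20} ≡ 1 mod 41. Since this equals 1, 4 is a QR.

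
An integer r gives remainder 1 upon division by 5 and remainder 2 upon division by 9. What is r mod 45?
M = 5 × 9 = 45. M₁ = 9, y₁ ≡ 4 mod 5. M₂ = 5, y₂ ≡ 2 mod 9. r = 1×9×4 + 2×5×2 ≡ 11 mod 45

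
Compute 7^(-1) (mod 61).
Since 61 is prime, by Fermat 7^(-1) ≡ 7^{59} ≡ 35 (mod 61). Verify: 7 × 35 = 245 ≡ 1 (mod 61)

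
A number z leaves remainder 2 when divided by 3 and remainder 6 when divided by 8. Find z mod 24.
M = 3 × 8 = 24. M₁ = 8, y₁ ≡ 2 mod 3. M₂ = 3, y₂ ≡ 3 mod 8. z = 2×8×2 + 6×3×3 ≡ 14 mod 24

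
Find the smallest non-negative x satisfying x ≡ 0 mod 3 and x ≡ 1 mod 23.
M = 3 × 23 = 69. M₁ = 23, y₁ ≡ 2 mod 3. M₂ = 3, y₂ ≡ 8 mod 23. x = 0×23×2 + 1×3×8 ≡ 24 mod 69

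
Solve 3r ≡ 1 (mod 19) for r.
Since 19 is prime, by Fermat 3^(-1) ≡ 3^{17} ≡ 13 (mod 19). Verify: 3 × 13 = 39 ≡ 1 (mod 19)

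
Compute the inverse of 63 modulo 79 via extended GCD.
Extended GCD: 63(-5) + 79(4) = 1. So 63^(-1) ≡ -5 ≡ 74 (mod 79). Verify: 63 × 74 = 4662 ≡ 1 (mod 79)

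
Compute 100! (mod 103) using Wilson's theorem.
(102)! = (100)! × (101) × (102) ≡ -1 (mod 103). So (100)! ≡ -1 × [(102)(101)]^(-1) ≡ 51 (mod 103)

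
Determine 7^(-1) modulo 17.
Since 17 is prime, by Fermat 7^(-1) ≡ 7^{15} ≡ 5 (mod 17). Verify: 7 × 5 = 35 ≡ 1 (mod 17)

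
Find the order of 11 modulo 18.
Powers of 11 mod 18: 11^1≡11, 11^2≡13, 11^3≡17, 11^4≡7, 11^5≡5, 11^6≡1. Order = 6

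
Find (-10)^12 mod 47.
By repeated squaring mod 47: (-10)^{1}≡37, (-10)^{2}≡6, (-10)^{4}≡36, (-10)^{8}≡27. Then (-10)^{12} = (-10)^{8+4} ≡ 27 × 36 ≡ 32 mod 47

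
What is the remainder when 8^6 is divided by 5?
Using Fermat: 8^{4} ≡ 1 mod 5. 6 ≡ 2 mod 4. So 8^{6} ≡ 8^{2} ≡ 4 mod 5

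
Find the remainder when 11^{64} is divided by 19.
By Fermat: 11^{18} ≡ 1 mod 19. 64 = 3×18 + 10. So 11^{64} ≡ 11^{10} ≡ 11 mod 19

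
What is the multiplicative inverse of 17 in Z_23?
Since 23 is prime, by Fermat 17^(-1) ≡ 17^{21} ≡ 19 mod 23. Verify: 17 × 19 = 323 ≡ 1 mod 23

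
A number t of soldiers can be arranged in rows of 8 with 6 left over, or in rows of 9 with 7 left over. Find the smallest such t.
M = 8 × 9 = 72. M₁ = 9, y₁ ≡ 1 (mod 8). M₂ = 8, y₂ ≡ 8 (mod 9). t = 6×9×1 + 7×8×8 ≡ 70 (mod 72)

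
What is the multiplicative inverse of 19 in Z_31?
Since 31 is prime, by Fermat 19^(-1) ≡ 19^{29} ≡ 18 mod 31. Verify: 19 × 18 = 342 ≡ 1 mod 31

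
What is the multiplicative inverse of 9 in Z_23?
Since 23 is prime, by Fermat 9^(-1) ≡ 9^{21} ≡ 18 (mod 23). Verify: 9 × 18 = 162 ≡ 1 (mod 23)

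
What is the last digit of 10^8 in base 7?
Using Fermat: 10^{6} ≡ 1 (mod 7). 8 ≡ 2 (mod 6). So 10^{8} ≡ 10^{2} ≡ 2 (mod 7)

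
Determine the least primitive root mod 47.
g = 5. For each prime q|46: 5^{23}≡46, 5^{2}≡25, none ≡ 1, so ord_47(5) = 46 and 5 is a primitive root.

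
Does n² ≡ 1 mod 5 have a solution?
By Euler's criterion: 1^{2} ≡ 1 mod 5. Since this equals 1, 1 is a QR.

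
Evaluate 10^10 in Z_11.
Using Fermat: 10^{10} ≡ 1 mod 11. 10 ≡ 0 mod 10. So 10^{10} ≡ 10^{0} ≡ 1 mod 11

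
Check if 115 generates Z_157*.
115^{39} ≡ 1 (mod 157) and 39 < 156, so ord_157(115) = 39 ≠ 156 and 115 is not a primitive root.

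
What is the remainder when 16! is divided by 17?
By Wilson's theorem, (16)! ≡ -1 ≡ 16 (mod 17)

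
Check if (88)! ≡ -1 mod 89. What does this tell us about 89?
(88)! mod 89 = 88. Since this equals -1 mod 89, Wilson confirms 89 is prime.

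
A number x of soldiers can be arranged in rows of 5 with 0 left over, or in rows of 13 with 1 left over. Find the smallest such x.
M = 5 × 13 = 65. M₁ = 13, y₁ ≡ 2 mod 5. M₂ = 5, y₂ ≡ 8 mod 13. x = 0×13×2 + 1×5×8 ≡ 40 mod 65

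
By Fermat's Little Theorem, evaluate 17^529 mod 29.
By Fermat: 17^{28} ≡ 1 (mod 29). 529 ≡ 25 (mod 28). So 17^{529} ≡ 17^{25} ≡ 17 (mod 29)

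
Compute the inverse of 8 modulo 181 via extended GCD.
Extended GCD: 8(68) + 181(-3) = 1. So 8^(-1) ≡ 68 (mod 181). Verify: 8 × 68 = 544 ≡ 1 (mod 181)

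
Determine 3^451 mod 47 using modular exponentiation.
Using Fermat: 3^{46} ≡ 1 (mod 47). 451 ≡ 37 (mod 46). So 3^{451} ≡ 3^{37} ≡ 14 (mod 47)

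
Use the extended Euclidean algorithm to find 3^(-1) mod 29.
Extended GCD: 3(10) + 29(-1) = 1. So 3^(-1) ≡ 10 mod 29. Verify: 3 × 10 = 30 ≡ 1 mod 29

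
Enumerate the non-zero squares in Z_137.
Squares in Z_137*: {1, 2, 4, 7, 8, 9, 11, 14, 15, 16, 17, 18, 19, 22, 25, 28, 30, 32, 34, 36, 37, 38, 39, 44, 49, 50, 56, 59, 60, 61, 63, 64, 65, 68, 69, 72, 73, 74, 76, 77, 78, 81, 87, 88, 93, 98, 99, 100, 101, 103, 105, 107, 109, 112, 115, 118, 119, 120, 121, 122, 123, 126, 128, 129, 130, 133, 135, 136}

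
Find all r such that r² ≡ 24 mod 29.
The square roots of 24 mod 29 are 16 and 13. Verify: 16² = 256 ≡ 24 mod 29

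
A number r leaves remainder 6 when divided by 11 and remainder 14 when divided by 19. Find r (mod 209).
M = 11 × 19 = 209. M₁ = 19, y₁ ≡ 7 (mod 11). M₂ = 11, y₂ ≡ 7 (mod 19). r = 6×19×7 + 14×11×7 ≡ 204 (mod 209)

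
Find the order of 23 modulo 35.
Powers of 23 mod 35: 23^1≡23, 23^2≡4, 23^3≡22, 23^4≡16, 23^5≡18, 23^6≡29, 23^7≡2, 23^8≡11, 23^9≡8, 23^10≡9, 23^11≡32, 23^12≡1. ord_35(23) = 12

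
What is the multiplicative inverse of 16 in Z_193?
Since 193 is prime, by Fermat 16^(-1) ≡ 16^{191} ≡ 181 mod 193. Verify: 16 × 181 = 2896 ≡ 1 mod 193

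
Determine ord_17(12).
Powers of 12 mod 17: 12^1≡12, 12^2≡8, 12^3≡11, 12^4≡13, 12^5≡3, 12^6≡2, 12^7≡7, 12^8≡16, 12^9≡5, 12^10≡9, 12^11≡6, 12^12≡4, 12^13≡14, 12^14≡15, 12^15≡10, 12^16≡1. ord_17(12) = 16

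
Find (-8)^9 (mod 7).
Using Fermat: (-8)^{6} ≡ 1 (mod 7). 9 ≡ 3 (mod 6). So (-8)^{9} ≡ (-8)^{3} ≡ 6 (mod 7)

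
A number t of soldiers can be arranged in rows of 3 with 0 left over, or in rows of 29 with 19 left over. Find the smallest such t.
M = 3 × 29 = 87. M₁ = 29, y₁ ≡ 2 mod 3. M₂ = 3, y₂ ≡ 10 mod 29. t = 0×29×2 + 19×3×10 ≡ 48 mod 87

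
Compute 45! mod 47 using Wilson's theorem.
(46)! = (45)! × (46) ≡ -1 mod 47. So (45)! ≡ -1 × (46)^(-1) ≡ (-1)×(-1) = 1 mod 47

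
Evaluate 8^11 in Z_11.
Using Fermat: 8^{10} ≡ 1 (mod 11). 11 ≡ 1 (mod 10). So 8^{11} ≡ 8^{1} ≡ 8 (mod 11)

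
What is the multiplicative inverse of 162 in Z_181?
Since 181 is prime, by Fermat 162^(-1) ≡ 162^{179} ≡ 19 (mod 181). Verify: 162 × 19 = 3078 ≡ 1 (mod 181)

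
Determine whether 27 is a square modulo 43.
By Euler's criterion: 27^{21} ≡ 42 (mod 43). Since this equals -1 (≡ 42), 27 is not a QR.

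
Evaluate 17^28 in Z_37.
By repeated squaring (mod 37): 17^{1}≡17, 17^{2}≡30, 17^{4}≡12, 17^{8}≡33, 17^{16}≡16. Then 17^{28} = 17^{16+8+4} ≡ 16 × 33 × 12 ≡ 9 (mod 37)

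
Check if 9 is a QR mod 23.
By Euler's criterion: 9^{11} ≡ 1 (mod 23). Since this equals 1, 9 is a QR.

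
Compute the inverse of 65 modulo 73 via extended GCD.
Extended GCD: 65(9) + 73(-8) = 1. So 65^(-1) ≡ 9 mod 73. Verify: 65 × 9 = 585 ≡ 1 mod 73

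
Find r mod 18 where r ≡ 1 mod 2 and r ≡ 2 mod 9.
M = 2 × 9 = 18. M₁ = 9, y₁ ≡ 1 mod 2. M₂ = 2, y₂ ≡ 5 mod 9. r = 1×9×1 + 2×2×5 ≡ 11 mod 18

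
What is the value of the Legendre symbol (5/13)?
(5/13) = 5^{6} mod 13 = -1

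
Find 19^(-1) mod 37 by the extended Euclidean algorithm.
Extended GCD: 19(2) + 37(-1) = 1. So 19^(-1) ≡ 2 mod 37. Verify: 19 × 2 = 38 ≡ 1 mod 37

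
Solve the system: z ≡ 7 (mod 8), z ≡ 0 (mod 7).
M = 8 × 7 = 56. M₁ = 7, y₁ ≡ 7 (mod 8). M₂ = 8, y₂ ≡ 1 (mod 7). z = 7×7×7 + 0×8×1 ≡ 7 (mod 56)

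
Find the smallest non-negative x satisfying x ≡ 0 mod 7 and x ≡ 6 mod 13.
M = 7 × 13 = 91. M₁ = 13, y₁ ≡ 6 mod 7. M₂ = 7, y₂ ≡ 2 mod 13. x = 0×13×6 + 6×7×2 ≡ 84 mod 91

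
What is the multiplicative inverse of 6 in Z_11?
Since 11 is prime, by Fermat 6^(-1) ≡ 6^{9} ≡ 2 mod 11. Verify: 6 × 2 = 12 ≡ 1 mod 11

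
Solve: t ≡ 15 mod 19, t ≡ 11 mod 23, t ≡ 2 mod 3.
M = 19 × 23 × 3 = 1311. M₁ = 69, y₁ ≡ 8 mod 19. M₂ = 57, y₂ ≡ 21 mod 23. M₃ = 437, y₃ ≡ 2 mod 3. t = 15×69×8 + 11×57×21 + 2×437×2 ≡ 908 mod 1311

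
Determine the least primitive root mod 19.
g = 2. For each prime q|18: 2^{9}≡18, 2^{6}≡7, none ≡ 1, so ord_19(2) = 18 and 2 is a primitive root.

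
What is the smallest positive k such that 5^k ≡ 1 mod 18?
Powers of 5 mod 18: 5^1≡5, 5^2≡7, 5^3≡17, 5^4≡13, 5^5≡11, 5^6≡1. So the order of 5 is 6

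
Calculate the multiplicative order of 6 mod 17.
Powers of 6 mod 17: 6^1≡6, 6^2≡2, 6^3≡12, 6^4≡4, 6^5≡7, 6^6≡8, 6^7≡14, 6^8≡16, 6^9≡11, 6^10≡15, 6^11≡5, 6^12≡13, 6^13≡10, 6^14≡9, 6^15≡3, 6^16≡1. Order = 16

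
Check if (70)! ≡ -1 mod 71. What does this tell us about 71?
(70)! mod 71 = 70. Since this equals -1 mod 71, Wilson confirms 71 is prime.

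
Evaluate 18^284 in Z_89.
Using Fermat: 18^{88} ≡ 1 (mod 89). 284 ≡ 20 (mod 88). So 18^{284} ≡ 18^{20} ≡ 64 (mod 89)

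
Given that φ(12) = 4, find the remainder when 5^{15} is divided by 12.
By Euler: 5^{4} ≡ 1 (mod 12) since gcd(5, 12) = 1. 15 = 3×4 + 3. So 5^{15} ≡ 5^{3} ≡ 5 (mod 12)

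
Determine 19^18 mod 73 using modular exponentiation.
By repeated squaring mod 73: 19^{1}≡19, 19^{2}≡69, 19^{4}≡16, 19^{8}≡37, 19^{16}≡55. Then 19^{18} = 19^{16+2} ≡ 55 × 69 ≡ 72 mod 73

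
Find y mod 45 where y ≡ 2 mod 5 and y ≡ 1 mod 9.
M = 5 × 9 = 45. M₁ = 9, y₁ ≡ 4 mod 5. M₂ = 5, y₂ ≡ 2 mod 9. y = 2×9×4 + 1×5×2 ≡ 37 mod 45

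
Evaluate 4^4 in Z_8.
4^{4} = 256 ≡ 0 mod 8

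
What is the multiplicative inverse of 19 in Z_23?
Since 23 is prime, by Fermat 19^(-1) ≡ 19^{21} ≡ 17 mod 23. Verify: 19 × 17 = 323 ≡ 1 mod 23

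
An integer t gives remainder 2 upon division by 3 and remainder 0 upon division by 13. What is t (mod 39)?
M = 3 × 13 = 39. M₁ = 13, y₁ ≡ 1 (mod 3). M₂ = 3, y₂ ≡ 9 (mod 13). t = 2×13×1 + 0×3×9 ≡ 26 (mod 39)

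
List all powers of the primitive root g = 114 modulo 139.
114^1, 114^2, ..., 114^{138} mod 139: [114, 69, 82, 35, 98, 52, 90, 113, 94, 13, 92, 63, 93, 38, 23, 120, 58, 79, 110, 30, 84, 124, 97, 77, 21, 31, 59, 54, 40, 112, 119, 83, 10, 28, 134, 125, 72, 7, 103, 66, 18, 106, 130, 86, 74, 96, 102, 91, 88, 24, 95, 127, 22, 6, 128, 136, 75, 71, 32, 34, 123, 122, 8, 78, 135, 100, 2, 89, 138, 25, 70, 57, 104, 41, 87, 49, 26, 45, 126, 47, 76, 46, 101, 116, 19, 81, 60, 29, 109, 55, 15, 42, 62, 118, 108, 80, 85, 99, 27, 20, 56, 129, 111, 5, 14, 67, 132, 36, 73, 121, 33, 9, 53, 65, 43, 37, 48, 51, 115, 44, 12, 117, 133, 11, 3, 64, 68, 107, 105, 16, 17, 131, 61, 4, 39, 137, 50, 1]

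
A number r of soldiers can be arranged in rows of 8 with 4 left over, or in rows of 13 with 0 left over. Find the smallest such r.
M = 8 × 13 = 104. M₁ = 13, y₁ ≡ 5 mod 8. M₂ = 8, y₂ ≡ 5 mod 13. r = 4×13×5 + 0×8×5 ≡ 52 mod 104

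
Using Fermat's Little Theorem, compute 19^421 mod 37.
By Fermat: 19^{36} ≡ 1 (mod 37). 421 ≡ 25 (mod 36). So 19^{421} ≡ 19^{25} ≡ 13 (mod 37)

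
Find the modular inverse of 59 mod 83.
Since 83 is prime, by Fermat 59^(-1) ≡ 59^{81} ≡ 38 mod 83. Verify: 59 × 38 = 2242 ≡ 1 mod 83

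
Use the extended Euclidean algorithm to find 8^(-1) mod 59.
Extended GCD: 8(-22) + 59(3) = 1. So 8^(-1) ≡ -22 ≡ 37 (mod 59). Verify: 8 × 37 = 296 ≡ 1 (mod 59)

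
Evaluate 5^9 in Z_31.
By repeated squaring (mod 31): 5^{1}≡5, 5^{2}≡25, 5^{4}≡5, 5^{8}≡25. Then 5^{9} = 5^{8+1} ≡ 25 × 5 ≡ 1 (mod 31)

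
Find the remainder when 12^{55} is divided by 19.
By Fermat: 12^{18} ≡ 1 (mod 19). 55 = 3×18 + 1. So 12^{55} ≡ 12^{1} ≡ 12 (mod 19)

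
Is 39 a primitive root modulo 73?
ord_73(39) divides 72. For each prime q|72: 39^{36}≡72, 39^{24}≡64, none ≡ 1. So 39 has order 72 and is a primitive root mod 73.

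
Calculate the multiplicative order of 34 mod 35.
Powers of 34 mod 35: 34^1≡34, 34^2≡1. So the order of 34 is 2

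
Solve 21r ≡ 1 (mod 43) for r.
Since 43 is prime, by Fermat 21^(-1) ≡ 21^{41} ≡ 41 (mod 43). Verify: 21 × 41 = 861 ≡ 1 (mod 43)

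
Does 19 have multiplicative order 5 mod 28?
Powers of 19 mod 28: 19^1≡19, 19^2≡25, 19^3≡27, 19^4≡9, 19^5≡3, 19^6≡1. 19^5≡3≢1, so ord ≠ 5. No, the actual order is 6.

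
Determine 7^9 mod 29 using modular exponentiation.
By repeated squaring (mod 29): 7^{1}≡7, 7^{2}≡20, 7^{4}≡23, 7^{8}≡7. Then 7^{9} = 7^{8+1} ≡ 7 × 7 ≡ 20 (mod 29)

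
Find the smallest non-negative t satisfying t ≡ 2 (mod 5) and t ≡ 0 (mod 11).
M = 5 × 11 = 55. M₁ = 11, y₁ ≡ 1 (mod 5). M₂ = 5, y₂ ≡ 9 (mod 11). t = 2×11×1 + 0×5×9 ≡ 22 (mod 55)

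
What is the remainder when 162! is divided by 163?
By Wilson's theorem, (162)! ≡ -1 ≡ 162 mod 163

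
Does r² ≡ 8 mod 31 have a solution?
By Euler's criterion: 8^{15} ≡ 1 mod 31. Since this equals 1, 8 is a QR.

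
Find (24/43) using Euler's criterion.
(24/43) = 24^{21} mod 43 = 1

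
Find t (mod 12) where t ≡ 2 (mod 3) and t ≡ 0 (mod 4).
M = 3 × 4 = 12. M₁ = 4, y₁ ≡ 1 (mod 3). M₂ = 3, y₂ ≡ 3 (mod 4). t = 2×4×1 + 0×3×3 ≡ 8 (mod 12)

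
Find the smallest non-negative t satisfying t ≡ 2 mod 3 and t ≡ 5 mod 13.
M = 3 × 13 = 39. M₁ = 13, y₁ ≡ 1 mod 3. M₂ = 3, y₂ ≡ 9 mod 13. t = 2×13×1 + 5×3×9 ≡ 5 mod 39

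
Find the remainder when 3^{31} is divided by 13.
By Fermat: 3^{12} ≡ 1 mod 13. 31 = 2×12 + 7. So 3^{31} ≡ 3^{7} ≡ 3 mod 13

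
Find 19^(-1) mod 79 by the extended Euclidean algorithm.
Extended GCD: 19(25) + 79(-6) = 1. So 19^(-1) ≡ 25 mod 79. Verify: 19 × 25 = 475 ≡ 1 mod 79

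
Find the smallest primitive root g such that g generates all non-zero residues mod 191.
g = 19. For each prime q|190: 19^{95}≡190, 19^{38}≡39, 19^{10}≡52, none ≡ 1, so ord_191(19) = 190 and 19 is a primitive root.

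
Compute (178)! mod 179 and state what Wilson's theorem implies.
(178)! mod 179 = 178. Since this equals -1 (mod 179), Wilson confirms 179 is prime.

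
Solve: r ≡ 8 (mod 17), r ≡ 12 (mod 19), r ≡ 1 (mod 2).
M = 17 × 19 × 2 = 646. M₁ = 38, y₁ ≡ 13 (mod 17). M₂ = 34, y₂ ≡ 14 (mod 19). M₃ = 323, y₃ ≡ 1 (mod 2). r = 8×38×13 + 12×34×14 + 1×323×1 ≡ 297 (mod 646)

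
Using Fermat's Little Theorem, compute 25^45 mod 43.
By Fermat: 25^{42} ≡ 1 mod 43. So 25^{45} = 25^{42} · 25^{3} ≡ 25^{3} ≡ 16 mod 43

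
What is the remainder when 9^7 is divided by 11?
By repeated squaring (mod 11): 9^{1}≡9, 9^{2}≡4, 9^{4}≡5. Then 9^{7} = 9^{4+2+1} ≡ 5 × 4 × 9 ≡ 4 (mod 11)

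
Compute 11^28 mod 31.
By repeated squaring (mod 31): 11^{1}≡11, 11^{2}≡28, 11^{4}≡9, 11^{8}≡19, 11^{16}≡20. Then 11^{28} = 11^{16+8+4} ≡ 20 × 19 × 9 ≡ 10 (mod 31)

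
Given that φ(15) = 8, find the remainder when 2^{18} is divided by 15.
By Euler: 2^{8} ≡ 1 mod 15 since gcd(2, 15) = 1. 18 = 2×8 + 2. So 2^{18} ≡ 2^{2} ≡ 4 mod 15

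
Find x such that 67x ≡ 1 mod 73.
Since 73 is prime, by Fermat 67^(-1) ≡ 67^{71} ≡ 12 mod 73. Verify: 67 × 12 = 804 ≡ 1 mod 73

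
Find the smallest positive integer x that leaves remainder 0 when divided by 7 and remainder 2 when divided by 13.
M = 7 × 13 = 91. M₁ = 13, y₁ ≡ 6 (mod 7). M₂ = 7, y₂ ≡ 2 (mod 13). x = 0×13×6 + 2×7×2 ≡ 28 (mod 91)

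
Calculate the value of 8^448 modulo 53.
Using Fermat: 8^{52} ≡ 1 (mod 53). 448 ≡ 32 (mod 52). So 8^{448} ≡ 8^{32} ≡ 47 (mod 53)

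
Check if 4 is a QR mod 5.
By Euler's criterion: 4^{2} ≡ 1 mod 5. Since this equals 1, 4 is a QR.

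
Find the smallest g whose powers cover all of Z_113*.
g = 3. Powers: [3, 9, 27, 81, 17, 51, ...] generates all 112 non-zero residues.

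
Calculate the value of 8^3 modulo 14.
8^{3} = 512 ≡ 8 mod 14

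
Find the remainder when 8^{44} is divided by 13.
By Fermat: 8^{12} ≡ 1 mod 13. 44 = 3×12 + 8. So 8^{44} ≡ 8^{8} ≡ 1 mod 13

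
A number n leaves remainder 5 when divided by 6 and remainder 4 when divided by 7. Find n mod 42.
M = 6 × 7 = 42. M₁ = 7, y₁ ≡ 1 mod 6. M₂ = 6, y₂ ≡ 6 mod 7. n = 5×7×1 + 4×6×6 ≡ 11 mod 42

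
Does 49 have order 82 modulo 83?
49^{41} ≡ 1 (mod 83) and 41 < 82, so ord_83(49) = 41 ≠ 82 and 49 is not a primitive root.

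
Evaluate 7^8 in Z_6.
By repeated squaring (mod 6): 7^{1}≡1, 7^{2}≡1, 7^{4}≡1, 7^{8}≡1. So 7^{8} ≡ 1 (mod 6)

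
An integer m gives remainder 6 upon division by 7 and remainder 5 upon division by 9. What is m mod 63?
M = 7 × 9 = 63. M₁ = 9, y₁ ≡ 4 mod 7. M₂ = 7, y₂ ≡ 4 mod 9. m = 6×9×4 + 5×7×4 ≡ 41 mod 63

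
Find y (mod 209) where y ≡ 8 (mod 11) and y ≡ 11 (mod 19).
M = 11 × 19 = 209. M₁ = 19, y₁ ≡ 7 (mod 11). M₂ = 11, y₂ ≡ 7 (mod 19). y = 8×19×7 + 11×11×7 ≡ 30 (mod 209)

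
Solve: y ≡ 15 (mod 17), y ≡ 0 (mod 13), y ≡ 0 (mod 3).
M = 17 × 13 × 3 = 663. M₁ = 39, y₁ ≡ 7 (mod 17). M₂ = 51, y₂ ≡ 12 (mod 13). M₃ = 221, y₃ ≡ 2 (mod 3). y = 15×39×7 + 0×51×12 + 0×221×2 ≡ 117 (mod 663)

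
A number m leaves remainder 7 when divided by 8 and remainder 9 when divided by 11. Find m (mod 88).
M = 8 × 11 = 88. M₁ = 11, y₁ ≡ 3 (mod 8). M₂ = 8, y₂ ≡ 7 (mod 11). m = 7×11×3 + 9×8×7 ≡ 31 (mod 88)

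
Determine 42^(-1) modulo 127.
Since 127 is prime, by Fermat 42^(-1) ≡ 42^{125} ≡ 124 mod 127. Verify: 42 × 124 = 5208 ≡ 1 mod 127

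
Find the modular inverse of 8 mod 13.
Since 13 is prime, by Fermat 8^(-1) ≡ 8^{11} ≡ 5 (mod 13). Verify: 8 × 5 = 40 ≡ 1 (mod 13)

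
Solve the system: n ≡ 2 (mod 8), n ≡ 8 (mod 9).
M = 8 × 9 = 72. M₁ = 9, y₁ ≡ 1 (mod 8). M₂ = 8, y₂ ≡ 8 (mod 9). n = 2×9×1 + 8×8×8 ≡ 26 (mod 72)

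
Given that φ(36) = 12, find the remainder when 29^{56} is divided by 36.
By Euler: 29^{12} ≡ 1 (mod 36) since gcd(29, 36) = 1. 56 = 4×12 + 8. So 29^{56} ≡ 29^{8} ≡ 13 (mod 36)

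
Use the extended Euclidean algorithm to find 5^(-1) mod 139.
Extended GCD: 5(28) + 139(-1) = 1. So 5^(-1) ≡ 28 mod 139. Verify: 5 × 28 = 140 ≡ 1 mod 139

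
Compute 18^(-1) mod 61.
Since 61 is prime, by Fermat 18^(-1) ≡ 18^{59} ≡ 17 mod 61. Verify: 18 × 17 = 306 ≡ 1 mod 61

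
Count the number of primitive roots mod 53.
Number of primitive roots mod 53 = φ(p-1) = φ(52) = 24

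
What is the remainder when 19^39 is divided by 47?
By repeated squaring mod 47: 19^{1}≡19, 19^{2}≡32, 19^{4}≡37, 19^{8}≡6, 19^{16}≡36, 19^{32}≡27. Then 19^{39} = 19^{32+4+2+1} ≡ 27 × 37 × 32 × 19 ≡ 11 mod 47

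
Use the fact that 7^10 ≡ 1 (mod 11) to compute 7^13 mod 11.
By Fermat: 7^{10} ≡ 1 (mod 11). So 7^{13} = 7^{10} · 7^{3} ≡ 7^{3} ≡ 2 (mod 11)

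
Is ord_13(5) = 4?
Powers of 5 mod 13: 5^1≡5, 5^2≡12, 5^3≡8, 5^4≡1. First k with 5^k≡1 is k=4. Yes, ord_13(5) = 4.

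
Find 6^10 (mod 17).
By repeated squaring (mod 17): 6^{1}≡6, 6^{2}≡2, 6^{4}≡4, 6^{8}≡16. Then 6^{10} = 6^{8+2} ≡ 16 × 2 ≡ 15 (mod 17)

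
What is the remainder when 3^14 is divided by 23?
By repeated squaring mod 23: 3^{1}≡3, 3^{2}≡9, 3^{4}≡12, 3^{8}≡6. Then 3^{14} = 3^{8+4+2} ≡ 6 × 12 × 9 ≡ 4 mod 23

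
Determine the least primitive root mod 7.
g = 3. Powers: [3, 2, 6, 4, 5, 1] generates all 6 non-zero residues.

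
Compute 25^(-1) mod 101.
Since 101 is prime, by Fermat 25^(-1) ≡ 25^{99} ≡ 97 mod 101. Verify: 25 × 97 = 2425 ≡ 1 mod 101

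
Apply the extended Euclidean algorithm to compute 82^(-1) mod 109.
Extended GCD: 82(4) + 109(-3) = 1. So 82^(-1) ≡ 4 (mod 109). Verify: 82 × 4 = 328 ≡ 1 (mod 109)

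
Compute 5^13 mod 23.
By repeated squaring mod 23: 5^{1}≡5, 5^{2}≡2, 5^{4}≡4, 5^{8}≡16. Then 5^{13} = 5^{8+4+1} ≡ 16 × 4 × 5 ≡ 21 mod 23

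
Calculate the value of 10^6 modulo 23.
By repeated squaring (mod 23): 10^{1}≡10, 10^{2}≡8, 10^{4}≡18. Then 10^{6} = 10^{4+2} ≡ 18 × 8 ≡ 6 (mod 23)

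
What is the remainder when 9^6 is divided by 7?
Using Fermat: 9^{6} ≡ 1 (mod 7). 6 ≡ 0 (mod 6). So 9^{6} ≡ 9^{0} ≡ 1 (mod 7)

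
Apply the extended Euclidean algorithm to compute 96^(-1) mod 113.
Extended GCD: 96(-20) + 113(17) = 1. So 96^(-1) ≡ -20 ≡ 93 (mod 113). Verify: 96 × 93 = 8928 ≡ 1 (mod 113)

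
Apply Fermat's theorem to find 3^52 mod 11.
By Fermat: 3^{10} ≡ 1 mod 11. 52 = 5×10 + 2. So 3^{52} ≡ 3^{2} ≡ 9 mod 11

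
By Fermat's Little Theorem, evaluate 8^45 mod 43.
By Fermat: 8^{42} ≡ 1 (mod 43). So 8^{45} = 8^{42} · 8^{3} ≡ 8^{3} ≡ 39 (mod 43)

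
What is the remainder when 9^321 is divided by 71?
Using Fermat: 9^{70} ≡ 1 (mod 71). 321 ≡ 41 (mod 70). So 9^{321} ≡ 9^{41} ≡ 6 (mod 71)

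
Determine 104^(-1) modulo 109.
Since 109 is prime, by Fermat 104^(-1) ≡ 104^{107} ≡ 87 mod 109. Verify: 104 × 87 = 9048 ≡ 1 mod 109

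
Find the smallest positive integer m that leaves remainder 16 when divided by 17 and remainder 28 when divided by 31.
M = 17 × 31 = 527. M₁ = 31, y₁ ≡ 11 mod 17. M₂ = 17, y₂ ≡ 11 mod 31. m = 16×31×11 + 28×17×11 ≡ 152 mod 527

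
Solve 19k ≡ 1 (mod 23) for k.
Since 23 is prime, by Fermat 19^(-1) ≡ 19^{21} ≡ 17 (mod 23). Verify: 19 × 17 = 323 ≡ 1 (mod 23)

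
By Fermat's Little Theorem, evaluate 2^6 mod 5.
By Fermat: 2^{4} ≡ 1 (mod 5). So 2^{6} = 2^{4} · 2^{2} ≡ 2^{2} ≡ 4 (mod 5)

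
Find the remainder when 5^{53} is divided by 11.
By Fermat: 5^{10} ≡ 1 mod 11. 53 = 5×10 + 3. So 5^{53} ≡ 5^{3} ≡ 4 mod 11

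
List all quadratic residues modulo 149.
Squares in Z_149*: {1, 4, 5, 6, 7, 9, 16, 17, 19, 20, 22, 24, 25, 26, 28, 29, 30, 31, 33, 35, 36, 37, 39, 42, 45, 46, 47, 49, 53, 54, 61, 63, 64, 67, 68, 69, 73, 76, 80, 81, 82, 85, 86, 88, 95, 96, 100, 102, 103, 104, 107, 110, 112, 113, 114, 116, 118, 119, 120, 121, 123, 124, 125, 127, 129, 130, 132, 133, 140, 142, 143, 144, 145, 148}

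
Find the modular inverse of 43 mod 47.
Since 47 is prime, by Fermat 43^(-1) ≡ 43^{45} ≡ 35 mod 47. Verify: 43 × 35 = 1505 ≡ 1 mod 47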